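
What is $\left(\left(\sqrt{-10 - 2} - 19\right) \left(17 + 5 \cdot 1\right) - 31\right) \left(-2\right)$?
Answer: $898 - 88 i \sqrt{3} \approx 898.0 - 152.42 i$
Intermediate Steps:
$\left(\left(\sqrt{-10 - 2} - 19\right) \left(17 + 5 \cdot 1\right) - 31\right) \left(-2\right) = \left(\left(\sqrt{-12} - 19\right) \left(17 + 5\right) - 31\right) \left(-2\right) = \left(\left(2 i \sqrt{3} - 19\right) 22 - 31\right) \left(-2\right) = \left(\left(-19 + 2 i \sqrt{3}\right) 22 - 31\right) \left(-2\right) = \left(\left(-418 + 44 i \sqrt{3}\right) - 31\right) \left(-2\right) = \left(-449 + 44 i \sqrt{3}\right) \left(-2\right) = 898 - 88 i \sqrt{3}$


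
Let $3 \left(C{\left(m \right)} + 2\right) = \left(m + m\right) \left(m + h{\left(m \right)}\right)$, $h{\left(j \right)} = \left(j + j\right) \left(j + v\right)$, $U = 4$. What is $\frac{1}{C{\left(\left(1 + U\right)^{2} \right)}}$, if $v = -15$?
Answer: $\frac{1}{8748} \approx 0.00011431$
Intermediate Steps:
$h{\left(j \right)} = 2 j \left(-15 + j\right)$ ($h{\left(j \right)} = \left(j + j\right) \left(j - 15\right) = 2 j \left(-15 + j\right)$)
$C{\left(m \right)} = -2 + \frac{2 m \left(m + 2 m \left(-15 + m\right)\right)}{3}$ ($C{\left(m \right)} = -2 + \frac{\left(m + m\right) \left(m + 2 m \left(-15 + m\right)\right)}{3} = -2 + \frac{2 m \left(m + 2 m \left(-15 + m\right)\right)}{3}$)
$\frac{1}{C{\left(\left(1 + U\right)^{2} \right)}} = \frac{1}{-2 - \frac{58 \left(\left(1 + 4\right)^{2}\right)^{2}}{3} + \frac{4 \left(\left(1 + 4\right)^{2}\right)^{3}}{3}} = \frac{1}{-2 - \frac{58 \left(5^{2}\right)^{2}}{3} + \frac{4 \left(5^{2}\right)^{3}}{3}} = \frac{1}{-2 - \frac{58 \cdot 25^{2}}{3} + \frac{4 \cdot 25^{3}}{3}} = \frac{1}{-2 - \frac{36250}{3} + \frac{4}{3} \cdot 15625} = \frac{1}{-2 - \frac{36250}{3} + \frac{62500}{3}} = \frac{1}{8748}$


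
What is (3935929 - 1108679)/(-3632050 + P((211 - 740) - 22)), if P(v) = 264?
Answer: -1413625/1815893 ≈ -0.77847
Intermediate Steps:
(3935929 - 1108679)/(-3632050 + P((211 - 740) - 22)) = (3935929 - 1108679)/(-3632050 + 264) = 2827250/(-3631786) = 2827250*(-1/3631786) = -1413625/1815893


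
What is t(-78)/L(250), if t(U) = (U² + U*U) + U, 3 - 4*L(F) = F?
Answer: -3720/19 ≈ -195.79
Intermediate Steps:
L(F) = ¾ - F/4
t(U) = U + 2*U² (t(U) = (U² + U²) + U = 2*U² + U = U + 2*U²)
t(-78)/L(250) = (-78*(1 + 2*(-78)))/(¾ - ¼*250) = (-78*(1 - 156))/(¾ - 125/2) = (-78*(-155))/(-247/4) = 12090*(-4/247) = -3720/19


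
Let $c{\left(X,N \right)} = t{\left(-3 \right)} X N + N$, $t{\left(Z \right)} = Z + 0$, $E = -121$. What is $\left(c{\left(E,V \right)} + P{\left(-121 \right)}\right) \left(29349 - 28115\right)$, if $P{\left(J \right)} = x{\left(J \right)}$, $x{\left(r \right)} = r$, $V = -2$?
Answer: $-1047666$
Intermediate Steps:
$P{\left(J \right)} = J$
$t{\left(Z \right)} = Z$
$c{\left(X,N \right)} = N - 3 N X$ ($c{\left(X,N \right)} = - 3 X N + N = - 3 N X + N = N - 3 N X$)
$\left(c{\left(E,V \right)} + P{\left(-121 \right)}\right) \left(29349 - 28115\right) = \left(- 2 \left(1 - -363\right) - 121\right) \left(29349 - 28115\right) = \left(- 2 \left(1 + 363\right) - 121\right) 1234 = \left(\left(-2\right) 364 - 121\right) 1234 = \left(-728 - 121\right) 1234 = \left(-849\right) 1234 = -1047666$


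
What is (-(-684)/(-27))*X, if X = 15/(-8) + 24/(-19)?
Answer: 159/2 ≈ 79.500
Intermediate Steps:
X = -477/152 (X = 15*(-1/8) + 24*(-1/19) = -15/8 - 24/19 = -477/152 ≈ -3.1382)
(-(-684)/(-27))*X = -(-684)/(-27)*(-477/152) = -(-684)*(-1)/27*(-477/152) = -18*38/27*(-477/152) = -76/3*(-477/152) = 159/2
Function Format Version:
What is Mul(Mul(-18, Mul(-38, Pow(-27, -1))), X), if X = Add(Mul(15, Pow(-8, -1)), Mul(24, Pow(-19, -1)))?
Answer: Rational(159, 2) ≈ 79.500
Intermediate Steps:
X = Rational(-477, 152) (X = Add(Mul(15, Rational(-1, 8)), Mul(24, Rational(-1, 19))) = Add(Rational(-15, 8), Rational(-24, 19)) = Rational(-477, 152) ≈ -3.1382)
Mul(Mul(-18, Mul(-38, Pow(-27, -1))), X) = Mul(Mul(-18, Mul(-38, Pow(-27, -1))), Rational(-477, 152)) = Mul(Mul(-18, Mul(-38, Rational(-1, 27))), Rational(-477, 152)) = Mul(Mul(-18, Rational(38, 27)), Rational(-477, 152)) = Mul(Rational(-76, 3), Rational(-477, 152)) = Rational(159, 2)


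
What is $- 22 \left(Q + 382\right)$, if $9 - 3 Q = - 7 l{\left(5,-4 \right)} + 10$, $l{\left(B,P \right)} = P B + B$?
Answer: $- \frac{22880}{3} \approx -7626.7$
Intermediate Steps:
$l{\left(B,P \right)} = B + B P$ ($l{\left(B,P \right)} = B P + B = B + B P$)
$Q = - \frac{106}{3}$ ($Q = 3 - \frac{- 7 \cdot 5 \left(1 - 4\right) + 10}{3} = 3 - \frac{- 7 \cdot 5 \left(-3\right) + 10}{3} = 3 - \frac{\left(-7\right) \left(-15\right) + 10}{3} = 3 - \frac{105 + 10}{3} = 3 - \frac{115}{3} = - \frac{106}{3} \approx -35.333$)
$- 22 \left(Q + 382\right) = - 22 \left(- \frac{106}{3} + 382\right) = \left(-22\right) \frac{1040}{3} = - \frac{22880}{3}$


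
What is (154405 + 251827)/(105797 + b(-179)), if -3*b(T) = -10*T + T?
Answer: 101558/26315 ≈ 3.8593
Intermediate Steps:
b(T) = 3*T (b(T) = -(-10*T + T)/3 = -(-3)*T = 3*T)
(154405 + 251827)/(105797 + b(-179)) = (154405 + 251827)/(105797 + 3*(-179)) = 406232/(105797 - 537) = 406232/105260 = 406232*(1/105260) = 101558/26315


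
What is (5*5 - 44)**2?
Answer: 361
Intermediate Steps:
(5*5 - 44)**2 = (25 - 44)**2 = (-19)**2 = 361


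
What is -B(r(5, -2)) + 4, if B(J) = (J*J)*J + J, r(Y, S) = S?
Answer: 14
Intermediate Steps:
B(J) = J + J³ (B(J) = J²*J + J = J³ + J = J + J³)
-B(r(5, -2)) + 4 = -(-2 + (-2)³) + 4 = -(-2 - 8) + 4 = -1*(-10) + 4 = 10 + 4 = 14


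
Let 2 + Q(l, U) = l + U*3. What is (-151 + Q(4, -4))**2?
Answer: 25921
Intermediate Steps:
Q(l, U) = -2 + l + 3*U (Q(l, U) = -2 + (l + U*3) = -2 + (l + 3*U) = -2 + l + 3*U)
(-151 + Q(4, -4))**2 = (-151 + (-2 + 4 + 3*(-4)))**2 = (-151 + (-2 + 4 - 12))**2 = (-151 - 10)**2 = (-161)**2 = 25921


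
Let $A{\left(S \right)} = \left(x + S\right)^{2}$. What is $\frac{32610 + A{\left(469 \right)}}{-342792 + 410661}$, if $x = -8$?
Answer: $\frac{245131}{67869} \approx 3.6118$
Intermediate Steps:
$A{\left(S \right)} = \left(-8 + S\right)^{2}$
$\frac{32610 + A{\left(469 \right)}}{-342792 + 410661} = \frac{32610 + \left(-8 + 469\right)^{2}}{-342792 + 410661} = \frac{32610 + 461^{2}}{67869} = \left(32610 + 212521\right) \frac{1}{67869} = 245131 \cdot \frac{1}{67869} = \frac{245131}{67869}$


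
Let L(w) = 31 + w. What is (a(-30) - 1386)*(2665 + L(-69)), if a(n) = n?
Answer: -3719832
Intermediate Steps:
(a(-30) - 1386)*(2665 + L(-69)) = (-30 - 1386)*(2665 + (31 - 69)) = -1416*(2665 - 38) = -1416*2627 = -3719832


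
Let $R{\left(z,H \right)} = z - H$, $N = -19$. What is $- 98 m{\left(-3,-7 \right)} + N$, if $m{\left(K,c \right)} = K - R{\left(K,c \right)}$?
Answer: $667$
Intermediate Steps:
$m{\left(K,c \right)} = c$ ($m{\left(K,c \right)} = K - \left(K - c\right) = c$)
$- 98 m{\left(-3,-7 \right)} + N = \left(-98\right) \left(-7\right) - 19 = 686 - 19 = 667$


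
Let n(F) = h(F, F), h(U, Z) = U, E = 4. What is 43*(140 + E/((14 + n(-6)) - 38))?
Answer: 90214/15 ≈ 6014.3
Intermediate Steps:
n(F) = F
43*(140 + E/((14 + n(-6)) - 38)) = 43*(140 + 4/((14 - 6) - 38)) = 43*(140 + 4/(8 - 38)) = 43*(140 + 4/(-30)) = 43*(140 + 4*(-1/30)) = 43*(140 - 2/15) = 43*(2098/15) = 90214/15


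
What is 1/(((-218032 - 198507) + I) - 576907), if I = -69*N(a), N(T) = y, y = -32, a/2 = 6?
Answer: -1/991238 ≈ -1.0088e-6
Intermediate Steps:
a = 12 (a = 2*6 = 12)
N(T) = -32
I = 2208 (I = -69*(-32) = 2208)
1/(((-218032 - 198507) + I) - 576907) = 1/(((-218032 - 198507) + 2208) - 576907) = 1/((-416539 + 2208) - 576907) = 1/(-414331 - 576907) = 1/(-991238) = -1/991238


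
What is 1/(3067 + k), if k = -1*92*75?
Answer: -1/3833 ≈ -0.00026089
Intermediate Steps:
k = -6900 (k = -92*75 = -6900)
1/(3067 + k) = 1/(3067 - 6900) = 1/(-3833) = -1/3833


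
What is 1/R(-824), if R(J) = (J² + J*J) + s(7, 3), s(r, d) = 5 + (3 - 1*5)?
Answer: 1/1357955 ≈ 7.3640e-7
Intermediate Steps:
s(r, d) = 3 (s(r, d) = 5 + (3 - 5) = 5 - 2 = 3)
R(J) = 3 + 2*J² (R(J) = (J² + J*J) + 3 = (J² + J²) + 3 = 2*J² + 3 = 3 + 2*J²)
1/R(-824) = 1/(3 + 2*(-824)²) = 1/(3 + 2*678976) = 1/(3 + 1357952) = 1/1357955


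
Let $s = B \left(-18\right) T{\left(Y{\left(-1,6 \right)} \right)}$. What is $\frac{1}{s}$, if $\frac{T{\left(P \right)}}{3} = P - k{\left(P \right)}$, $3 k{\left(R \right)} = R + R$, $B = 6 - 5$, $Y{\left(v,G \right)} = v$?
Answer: $\frac{1}{18} \approx 0.055556$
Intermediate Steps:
$B = 1$
$k{\left(R \right)} = \frac{2 R}{3}$ ($k{\left(R \right)} = \frac{R + R}{3} = \frac{2 R}{3}$)
$T{\left(P \right)} = P$ ($T{\left(P \right)} = 3 \left(P - \frac{2 P}{3}\right) = 3 \frac{P}{3} = P$)
$s = 18$ ($s = 1 \left(-18\right) \left(-1\right) = \left(-18\right) \left(-1\right) = 18$)
$\frac{1}{s} = \frac{1}{18}$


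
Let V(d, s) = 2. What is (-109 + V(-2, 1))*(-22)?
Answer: 2354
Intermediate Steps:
(-109 + V(-2, 1))*(-22) = (-109 + 2)*(-22) = -107*(-22) = 2354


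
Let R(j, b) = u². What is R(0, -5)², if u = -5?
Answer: 625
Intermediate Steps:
R(j, b) = 25 (R(j, b) = (-5)² = 25)
R(0, -5)² = 25² = 625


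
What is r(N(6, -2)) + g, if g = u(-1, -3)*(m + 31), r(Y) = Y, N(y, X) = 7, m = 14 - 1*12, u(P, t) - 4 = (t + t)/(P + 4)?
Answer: 73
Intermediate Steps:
u(P, t) = 4 + 2*t/(4 + P) (u(P, t) = 4 + (t + t)/(P + 4) = 4 + (2*t)/(4 + P) = 4 + 2*t/(4 + P))
m = 2 (m = 14 - 12 = 2)
g = 66 (g = (2*(8 - 3 + 2*(-1))/(4 - 1))*(2 + 31) = (2*(8 - 3 - 2)/3)*33 = (2*(⅓)*3)*33 = 2*33 = 66)
r(N(6, -2)) + g = 7 + 66 = 73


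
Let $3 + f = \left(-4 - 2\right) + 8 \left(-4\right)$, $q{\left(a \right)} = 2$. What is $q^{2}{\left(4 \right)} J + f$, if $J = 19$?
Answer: $35$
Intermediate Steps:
$f = -41$ ($f = -3 + \left(\left(-4 - 2\right) + 8 \left(-4\right)\right) = -3 - 38 = -41$)
$q^{2}{\left(4 \right)} J + f = 2^{2} \cdot 19 - 41 = 4 \cdot 19 - 41 = 76 - 41 = 35$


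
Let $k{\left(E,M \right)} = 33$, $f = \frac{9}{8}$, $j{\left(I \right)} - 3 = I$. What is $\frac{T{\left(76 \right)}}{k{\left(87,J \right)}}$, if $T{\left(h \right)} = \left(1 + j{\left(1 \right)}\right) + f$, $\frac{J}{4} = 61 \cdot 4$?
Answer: $\frac{49}{264} \approx 0.18561$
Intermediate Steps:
$j{\left(I \right)} = 3 + I$
$f = \frac{9}{8}$ ($f = 9 \cdot \frac{1}{8} = \frac{9}{8} \approx 1.125$)
$J = 976$ ($J = 4 \cdot 61 \cdot 4 = 4 \cdot 244 = 976$)
$T{\left(h \right)} = \frac{49}{8}$ ($T{\left(h \right)} = \left(1 + \left(3 + 1\right)\right) + \frac{9}{8} = \left(1 + 4\right) + \frac{9}{8} = 5 + \frac{9}{8} = \frac{49}{8}$)
$\frac{T{\left(76 \right)}}{k{\left(87,J \right)}} = \frac{49}{8 \cdot 33} = \frac{49}{8} \cdot \frac{1}{33} = \frac{49}{264}$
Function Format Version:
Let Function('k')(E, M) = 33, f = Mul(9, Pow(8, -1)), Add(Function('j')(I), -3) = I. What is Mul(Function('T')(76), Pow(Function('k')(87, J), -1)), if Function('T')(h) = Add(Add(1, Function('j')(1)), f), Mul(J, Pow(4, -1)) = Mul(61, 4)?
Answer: Rational(49, 264) ≈ 0.18561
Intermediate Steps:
Function('j')(I) = Add(3, I)
f = Rational(9, 8) (f = Mul(9, Rational(1, 8)) = Rational(9, 8) ≈ 1.1250)
J = 976 (J = Mul(4, Mul(61, 4)) = Mul(4, 244) = 976)
Function('T')(h) = Rational(49, 8) (Function('T')(h) = Add(Add(1, Add(3, 1)), Rational(9, 8)) = Add(Add(1, 4), Rational(9, 8)) = Add(5, Rational(9, 8)) = Rational(49, 8))
Mul(Function('T')(76), Pow(Function('k')(87, J), -1)) = Mul(Rational(49, 8), Pow(33, -1)) = Mul(Rational(49, 8), Rational(1, 33)) = Rational(49, 264)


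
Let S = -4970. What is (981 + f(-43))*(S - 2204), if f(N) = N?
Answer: -6729212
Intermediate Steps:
(981 + f(-43))*(S - 2204) = (981 - 43)*(-4970 - 2204) = 938*(-7174) = -6729212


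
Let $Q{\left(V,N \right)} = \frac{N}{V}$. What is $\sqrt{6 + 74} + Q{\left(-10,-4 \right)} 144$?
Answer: $\frac{288}{5} + 4 \sqrt{5} \approx 66.544$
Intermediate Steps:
$\sqrt{6 + 74} + Q{\left(-10,-4 \right)} 144 = \sqrt{6 + 74} + - \frac{4}{-10} \cdot 144 = \sqrt{80} + \left(-4\right) \left(- \frac{1}{10}\right) 144 = 4 \sqrt{5} + \frac{2}{5} \cdot 144 = 4 \sqrt{5} + \frac{288}{5} = \frac{288}{5} + 4 \sqrt{5}$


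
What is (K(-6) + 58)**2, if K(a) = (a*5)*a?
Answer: 56644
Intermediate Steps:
K(a) = 5*a**2 (K(a) = (5*a)*a = 5*a**2)
(K(-6) + 58)**2 = (5*(-6)**2 + 58)**2 = (5*36 + 58)**2 = (180 + 58)**2 = 238**2 = 56644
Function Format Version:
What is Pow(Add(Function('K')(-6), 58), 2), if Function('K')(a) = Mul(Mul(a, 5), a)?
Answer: 56644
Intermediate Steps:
Function('K')(a) = Mul(5, Pow(a, 2)) (Function('K')(a) = Mul(Mul(5, a), a) = Mul(5, Pow(a, 2)))
Pow(Add(Function('K')(-6), 58), 2) = Pow(Add(Mul(5, Pow(-6, 2)), 58), 2) = Pow(Add(Mul(5, 36), 58), 2) = Pow(Add(180, 58), 2) = Pow(238, 2) = 56644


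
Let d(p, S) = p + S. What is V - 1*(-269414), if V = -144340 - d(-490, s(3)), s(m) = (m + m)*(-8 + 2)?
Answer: 125600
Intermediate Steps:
s(m) = -12*m (s(m) = (2*m)*(-6) = -12*m)
d(p, S) = S + p
V = -143814 (V = -144340 - (-12*3 - 490) = -144340 - (-36 - 490) = -144340 - 1*(-526) = -144340 + 526 = -143814)
V - 1*(-269414) = -143814 - 1*(-269414) = -143814 + 269414 = 125600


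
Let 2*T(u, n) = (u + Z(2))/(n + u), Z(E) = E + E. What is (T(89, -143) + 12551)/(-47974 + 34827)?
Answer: -451805/473292 ≈ -0.95460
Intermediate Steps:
Z(E) = 2*E
T(u, n) = (4 + u)/(2*(n + u)) (T(u, n) = ((u + 2*2)/(n + u))/2 = ((u + 4)/(n + u))/2 = ((4 + u)/(n + u))/2 = (4 + u)/(2*(n + u)))
(T(89, -143) + 12551)/(-47974 + 34827) = ((2 + (½)*89)/(-143 + 89) + 12551)/(-47974 + 34827) = ((2 + 89/2)/(-54) + 12551)/(-13147) = (-1/54*93/2 + 12551)*(-1/13147) = (-31/36 + 12551)*(-1/13147) = (451805/36)*(-1/13147) = -451805/473292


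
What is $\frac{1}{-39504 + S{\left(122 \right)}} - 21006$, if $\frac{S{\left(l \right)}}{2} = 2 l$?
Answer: $- \frac{819570097}{39016} \approx -21006.0$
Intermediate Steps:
$S{\left(l \right)} = 4 l$ ($S{\left(l \right)} = 2 \cdot 2 l = 4 l$)
$\frac{1}{-39504 + S{\left(122 \right)}} - 21006 = \frac{1}{-39504 + 4 \cdot 122} - 21006 = \frac{1}{-39504 + 488} - 21006 = \frac{1}{-39016} - 21006 = - \frac{1}{39016} - 21006 = - \frac{819570097}{39016}$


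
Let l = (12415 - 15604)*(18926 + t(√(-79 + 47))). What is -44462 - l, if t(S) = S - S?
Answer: 60310552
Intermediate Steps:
t(S) = 0
l = -60355014 (l = (12415 - 15604)*(18926 + 0) = -3189*18926 = -60355014)
-44462 - l = -44462 - 1*(-60355014) = -44462 + 60355014 = 60310552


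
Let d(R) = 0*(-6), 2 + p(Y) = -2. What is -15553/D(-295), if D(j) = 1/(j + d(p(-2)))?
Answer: 4588135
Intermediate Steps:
p(Y) = -4 (p(Y) = -2 - 2 = -4)
d(R) = 0
D(j) = 1/j (D(j) = 1/(j + 0) = 1/j)
-15553/D(-295) = -15553/(1/(-295)) = -15553/(-1/295) = -15553*(-295) = 4588135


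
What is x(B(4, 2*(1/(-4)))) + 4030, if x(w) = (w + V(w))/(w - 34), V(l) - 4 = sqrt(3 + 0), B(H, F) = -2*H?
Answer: 84632/21 - sqrt(3)/42 ≈ 4030.1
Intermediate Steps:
V(l) = 4 + sqrt(3) (V(l) = 4 + sqrt(3 + 0) = 4 + sqrt(3))
x(w) = (4 + w + sqrt(3))/(-34 + w) (x(w) = (w + (4 + sqrt(3)))/(w - 34) = (4 + w + sqrt(3))/(-34 + w))
x(B(4, 2*(1/(-4)))) + 4030 = (4 - 2*4 + sqrt(3))/(-34 - 2*4) + 4030 = (4 - 8 + sqrt(3))/(-34 - 8) + 4030 = (-4 + sqrt(3))/(-42) + 4030 = -(-4 + sqrt(3))/42 + 4030 = (2/21 - sqrt(3)/42) + 4030 = 84632/21 - sqrt(3)/42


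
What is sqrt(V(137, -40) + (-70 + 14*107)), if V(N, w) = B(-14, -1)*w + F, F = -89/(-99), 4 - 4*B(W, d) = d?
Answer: sqrt(1501621)/33 ≈ 37.134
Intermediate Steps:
B(W, d) = 1 - d/4
F = 89/99 (F = -89*(-1/99) = 89/99 ≈ 0.89899)
V(N, w) = 89/99 + 5*w/4 (V(N, w) = (1 - 1/4*(-1))*w + 89/99 = (1 + 1/4)*w + 89/99 = 5*w/4 + 89/99 = 89/99 + 5*w/4)
sqrt(V(137, -40) + (-70 + 14*107)) = sqrt((89/99 + (5/4)*(-40)) + (-70 + 14*107)) = sqrt((89/99 - 50) + (-70 + 1498)) = sqrt(-4861/99 + 1428) = sqrt(136511/99) = sqrt(1501621)/33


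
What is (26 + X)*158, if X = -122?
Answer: -15168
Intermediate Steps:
(26 + X)*158 = (26 - 122)*158 = -96*158 = -15168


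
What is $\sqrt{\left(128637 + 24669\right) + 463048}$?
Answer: $\sqrt{616354} \approx 785.08$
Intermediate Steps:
$\sqrt{\left(128637 + 24669\right) + 463048} = \sqrt{153306 + 463048} = \sqrt{616354}$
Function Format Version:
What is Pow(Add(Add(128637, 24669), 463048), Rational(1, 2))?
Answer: Pow(616354, Rational(1, 2)) ≈ 785.08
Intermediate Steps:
Pow(Add(Add(128637, 24669), 463048), Rational(1, 2)) = Pow(Add(153306, 463048), Rational(1, 2)) = Pow(616354, Rational(1, 2))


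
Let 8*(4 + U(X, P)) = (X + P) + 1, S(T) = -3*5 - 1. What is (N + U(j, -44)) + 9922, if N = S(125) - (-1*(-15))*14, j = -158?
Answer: 77335/8 ≈ 9666.9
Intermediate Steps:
S(T) = -16 (S(T) = -15 - 1 = -16)
U(X, P) = -31/8 + P/8 + X/8 (U(X, P) = -4 + ((X + P) + 1)/8 = -4 + ((P + X) + 1)/8 = -4 + (1 + P + X)/8 = -4 + (⅛ + P/8 + X/8) = -31/8 + P/8 + X/8)
N = -226 (N = -16 - (-1*(-15))*14 = -16 - 15*14 = -16 - 1*210 = -16 - 210 = -226)
(N + U(j, -44)) + 9922 = (-226 + (-31/8 + (⅛)*(-44) + (⅛)*(-158))) + 9922 = (-226 + (-31/8 - 11/2 - 79/4)) + 9922 = (-226 - 233/8) + 9922 = -2041/8 + 9922 = 77335/8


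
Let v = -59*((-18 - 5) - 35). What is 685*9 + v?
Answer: 9587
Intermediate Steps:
v = 3422 (v = -59*(-23 - 35) = -59*(-58) = 3422)
685*9 + v = 685*9 + 3422 = 6165 + 3422 = 9587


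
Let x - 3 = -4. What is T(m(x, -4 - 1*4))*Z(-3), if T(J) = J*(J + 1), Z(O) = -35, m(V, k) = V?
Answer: 0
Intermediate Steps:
x = -1 (x = 3 - 4 = -1)
T(J) = J*(1 + J)
T(m(x, -4 - 1*4))*Z(-3) = -(1 - 1)*(-35) = -1*0*(-35) = 0*(-35) = 0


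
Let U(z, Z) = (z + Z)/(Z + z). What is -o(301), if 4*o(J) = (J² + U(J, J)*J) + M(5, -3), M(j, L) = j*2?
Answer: -22728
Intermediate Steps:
M(j, L) = 2*j
U(z, Z) = 1 (U(z, Z) = (Z + z)/(Z + z) = 1)
o(J) = 5/2 + J/4 + J²/4 (o(J) = ((J² + 1*J) + 2*5)/4 = ((J² + J) + 10)/4 = ((J + J²) + 10)/4 = (10 + J + J²)/4 = 5/2 + J/4 + J²/4)
-o(301) = -(5/2 + (¼)*301 + (¼)*301²) = -(5/2 + 301/4 + (¼)*90601) = -(5/2 + 301/4 + 90601/4) = -1*22728 = -22728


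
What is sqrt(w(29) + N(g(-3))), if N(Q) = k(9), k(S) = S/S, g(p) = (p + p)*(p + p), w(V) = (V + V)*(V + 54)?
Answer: 3*sqrt(535) ≈ 69.390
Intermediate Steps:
w(V) = 2*V*(54 + V) (w(V) = (2*V)*(54 + V) = 2*V*(54 + V))
g(p) = 4*p**2 (g(p) = (2*p)*(2*p) = 4*p**2)
k(S) = 1
N(Q) = 1
sqrt(w(29) + N(g(-3))) = sqrt(2*29*(54 + 29) + 1) = sqrt(2*29*83 + 1) = sqrt(4814 + 1) = sqrt(4815) = 3*sqrt(535)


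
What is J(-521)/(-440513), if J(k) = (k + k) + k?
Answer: 1563/440513 ≈ 0.0035481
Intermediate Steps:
J(k) = 3*k (J(k) = 2*k + k = 3*k)
J(-521)/(-440513) = (3*(-521))/(-440513) = -1563*(-1/440513) = 1563/440513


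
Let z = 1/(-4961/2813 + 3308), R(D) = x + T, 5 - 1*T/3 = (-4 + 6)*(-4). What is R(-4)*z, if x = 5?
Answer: 123772/9300443 ≈ 0.013308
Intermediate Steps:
T = 39 (T = 15 - 3*(-4 + 6)*(-4) = 15 - 6*(-4) = 15 - 3*(-8) = 15 + 24 = 39)
R(D) = 44 (R(D) = 5 + 39 = 44)
z = 2813/9300443 (z = 1/(-4961*1/2813 + 3308) = 1/(-4961/2813 + 3308) = 1/(9300443/2813) = 2813/9300443 ≈ 0.00030246)
R(-4)*z = 44*(2813/9300443) = 123772/9300443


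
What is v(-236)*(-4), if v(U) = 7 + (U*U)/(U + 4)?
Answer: 27036/29 ≈ 932.28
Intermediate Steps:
v(U) = 7 + U²/(4 + U)
v(-236)*(-4) = ((28 + (-236)² + 7*(-236))/(4 - 236))*(-4) = ((28 + 55696 - 1652)/(-232))*(-4) = -1/232*54072*(-4) = -6759/29*(-4) = 27036/29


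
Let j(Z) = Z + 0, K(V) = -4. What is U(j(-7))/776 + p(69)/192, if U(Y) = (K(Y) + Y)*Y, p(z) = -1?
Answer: 1751/18624 ≈ 0.094018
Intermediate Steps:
j(Z) = Z
U(Y) = Y*(-4 + Y) (U(Y) = (-4 + Y)*Y = Y*(-4 + Y))
U(j(-7))/776 + p(69)/192 = -7*(-4 - 7)/776 - 1/192 = -7*(-11)*(1/776) - 1*1/192 = 77*(1/776) - 1/192 = 77/776 - 1/192 = 1751/18624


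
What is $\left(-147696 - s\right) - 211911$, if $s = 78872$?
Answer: $-438479$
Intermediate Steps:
$\left(-147696 - s\right) - 211911 = \left(-147696 - 78872\right) - 211911 = -226568 - 211911 = -438479$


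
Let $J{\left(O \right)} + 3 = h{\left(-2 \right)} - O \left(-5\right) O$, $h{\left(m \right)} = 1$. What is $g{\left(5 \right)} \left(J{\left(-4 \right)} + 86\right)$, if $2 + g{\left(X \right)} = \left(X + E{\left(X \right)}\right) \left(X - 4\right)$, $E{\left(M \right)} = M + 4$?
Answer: $1968$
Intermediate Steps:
$E{\left(M \right)} = 4 + M$
$g{\left(X \right)} = -2 + \left(-4 + X\right) \left(4 + 2 X\right)$ ($g{\left(X \right)} = -2 + \left(X + \left(4 + X\right)\right) \left(X - 4\right) = -2 + \left(4 + 2 X\right) \left(-4 + X\right) = -2 + \left(-4 + X\right) \left(4 + 2 X\right)$)
$J{\left(O \right)} = -2 + 5 O^{2}$ ($J{\left(O \right)} = -3 - \left(-1 + O \left(-5\right) O\right) = -3 - \left(-1 + - 5 O O\right) = -3 - \left(-1 - 5 O^{2}\right) = -3 + \left(1 + 5 O^{2}\right) = -2 + 5 O^{2}$)
$g{\left(5 \right)} \left(J{\left(-4 \right)} + 86\right) = \left(-18 - 20 + 2 \cdot 5^{2}\right) \left(\left(-2 + 5 \left(-4\right)^{2}\right) + 86\right) = \left(-18 - 20 + 2 \cdot 25\right) \left(\left(-2 + 5 \cdot 16\right) + 86\right) = \left(-18 - 20 + 50\right) \left(\left(-2 + 80\right) + 86\right) = 12 \left(78 + 86\right) = 12 \cdot 164 = 1968$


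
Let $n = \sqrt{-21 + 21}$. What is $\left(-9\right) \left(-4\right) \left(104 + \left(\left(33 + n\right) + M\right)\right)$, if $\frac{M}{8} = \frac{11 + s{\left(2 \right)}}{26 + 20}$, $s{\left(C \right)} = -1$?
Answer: $\frac{114876}{23} \approx 4994.6$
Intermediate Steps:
$n = 0$ ($n = \sqrt{0} = 0$)
$M = \frac{40}{23}$ ($M = 8 \frac{11 - 1}{26 + 20} = 8 \cdot \frac{10}{46} = 8 \cdot 10 \cdot \frac{1}{46} = 8 \cdot \frac{5}{23} = \frac{40}{23} \approx 1.7391$)
$\left(-9\right) \left(-4\right) \left(104 + \left(\left(33 + n\right) + M\right)\right) = \left(-9\right) \left(-4\right) \left(104 + \left(\left(33 + 0\right) + \frac{40}{23}\right)\right) = 36 \left(104 + \left(33 + \frac{40}{23}\right)\right) = 36 \left(104 + \frac{799}{23}\right) = 36 \cdot \frac{3191}{23} = \frac{114876}{23}$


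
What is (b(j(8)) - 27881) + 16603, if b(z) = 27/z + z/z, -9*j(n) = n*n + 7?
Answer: -800910/71 ≈ -11280.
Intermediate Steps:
j(n) = -7/9 - n²/9 (j(n) = -(n*n + 7)/9 = -(n² + 7)/9 = -(7 + n²)/9 = -7/9 - n²/9)
b(z) = 1 + 27/z (b(z) = 27/z + 1 = 1 + 27/z)
(b(j(8)) - 27881) + 16603 = ((27 + (-7/9 - ⅑*8²))/(-7/9 - ⅑*8²) - 27881) + 16603 = ((27 + (-7/9 - ⅑*64))/(-7/9 - ⅑*64) - 27881) + 16603 = ((27 + (-7/9 - 64/9))/(-7/9 - 64/9) - 27881) + 16603 = ((27 - 71/9)/(-71/9) - 27881) + 16603 = (-9/71*172/9 - 27881) + 16603 = (-172/71 - 27881) + 16603 = -1979723/71 + 16603 = -800910/71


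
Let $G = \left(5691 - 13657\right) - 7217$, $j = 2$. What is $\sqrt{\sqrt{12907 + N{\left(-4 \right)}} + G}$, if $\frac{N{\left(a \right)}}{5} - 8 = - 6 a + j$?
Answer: $\sqrt{-15183 + 3 \sqrt{1453}} \approx 122.75 i$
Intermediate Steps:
$N{\left(a \right)} = 50 - 30 a$ ($N{\left(a \right)} = 40 + 5 \left(- 6 a + 2\right) = 40 + 5 \left(2 - 6 a\right) = 40 - \left(-10 + 30 a\right) = 50 - 30 a$)
$G = -15183$ ($G = -7966 - 7217 = -15183$)
$\sqrt{\sqrt{12907 + N{\left(-4 \right)}} + G} = \sqrt{\sqrt{12907 + \left(50 - -120\right)} - 15183} = \sqrt{\sqrt{12907 + \left(50 + 120\right)} - 15183} = \sqrt{\sqrt{12907 + 170} - 15183} = \sqrt{\sqrt{13077} - 15183} = \sqrt{3 \sqrt{1453} - 15183} = \sqrt{-15183 + 3 \sqrt{1453}}$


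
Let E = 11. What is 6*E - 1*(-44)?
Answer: 110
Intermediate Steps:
6*E - 1*(-44) = 6*11 - 1*(-44) = 66 + 44 = 110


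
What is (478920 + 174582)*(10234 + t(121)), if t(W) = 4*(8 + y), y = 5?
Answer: 6721921572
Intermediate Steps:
t(W) = 52 (t(W) = 4*(8 + 5) = 4*13 = 52)
(478920 + 174582)*(10234 + t(121)) = (478920 + 174582)*(10234 + 52) = 653502*10286 = 6721921572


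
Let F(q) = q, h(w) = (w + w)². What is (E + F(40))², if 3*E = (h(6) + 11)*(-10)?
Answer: 2044900/9 ≈ 2.2721e+5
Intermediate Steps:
h(w) = 4*w² (h(w) = (2*w)² = 4*w²)
E = -1550/3 (E = ((4*6² + 11)*(-10))/3 = ((4*36 + 11)*(-10))/3 = ((144 + 11)*(-10))/3 = (155*(-10))/3 = (⅓)*(-1550) = -1550/3 ≈ -516.67)
(E + F(40))² = (-1550/3 + 40)² = (-1430/3)² = 2044900/9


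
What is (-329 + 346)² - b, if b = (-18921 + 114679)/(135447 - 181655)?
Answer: 6724935/23104 ≈ 291.07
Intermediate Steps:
b = -47879/23104 (b = 95758/(-46208) = 95758*(-1/46208) = -47879/23104 ≈ -2.0723)
(-329 + 346)² - b = (-329 + 346)² - 1*(-47879/23104) = 17² + 47879/23104 = 289 + 47879/23104 = 6724935/23104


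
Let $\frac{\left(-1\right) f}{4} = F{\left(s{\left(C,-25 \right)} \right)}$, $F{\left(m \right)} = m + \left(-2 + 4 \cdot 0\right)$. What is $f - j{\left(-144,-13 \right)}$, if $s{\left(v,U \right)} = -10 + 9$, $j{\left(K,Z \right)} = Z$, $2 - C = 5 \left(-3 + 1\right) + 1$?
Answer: $25$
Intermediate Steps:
$C = 11$ ($C = 2 - \left(5 \left(-3 + 1\right) + 1\right) = 2 - \left(5 \left(-2\right) + 1\right) = 2 - \left(-10 + 1\right) = 2 - -9 = 2 + 9 = 11$)
$s{\left(v,U \right)} = -1$
$F{\left(m \right)} = -2 + m$ ($F{\left(m \right)} = m + \left(-2 + 0\right) = m - 2 = -2 + m$)
$f = 12$ ($f = - 4 \left(-2 - 1\right) = \left(-4\right) \left(-3\right) = 12$)
$f - j{\left(-144,-13 \right)} = 12 - -13 = 12 + 13 = 25$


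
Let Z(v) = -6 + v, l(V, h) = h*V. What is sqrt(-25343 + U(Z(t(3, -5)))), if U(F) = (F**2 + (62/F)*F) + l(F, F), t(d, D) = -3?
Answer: 3*I*sqrt(2791) ≈ 158.49*I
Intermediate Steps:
l(V, h) = V*h
U(F) = 62 + 2*F**2 (U(F) = (F**2 + (62/F)*F) + F*F = (F**2 + 62) + F**2 = (62 + F**2) + F**2 = 62 + 2*F**2)
sqrt(-25343 + U(Z(t(3, -5)))) = sqrt(-25343 + (62 + 2*(-6 - 3)**2)) = sqrt(-25343 + (62 + 2*(-9)**2)) = sqrt(-25343 + (62 + 2*81)) = sqrt(-25343 + (62 + 162)) = sqrt(-25343 + 224) = sqrt(-25119) = 3*I*sqrt(2791)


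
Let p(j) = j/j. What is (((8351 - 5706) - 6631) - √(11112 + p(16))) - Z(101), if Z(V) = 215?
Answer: -4201 - √11113 ≈ -4306.4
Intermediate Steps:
p(j) = 1
(((8351 - 5706) - 6631) - √(11112 + p(16))) - Z(101) = (((8351 - 5706) - 6631) - √(11112 + 1)) - 1*215 = ((2645 - 6631) - √11113) - 215 = (-3986 - √11113) - 215 = -4201 - √11113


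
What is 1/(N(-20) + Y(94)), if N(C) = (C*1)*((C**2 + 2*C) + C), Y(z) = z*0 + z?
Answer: -1/6706 ≈ -0.00014912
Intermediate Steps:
Y(z) = z (Y(z) = 0 + z = z)
N(C) = C*(C**2 + 3*C)
1/(N(-20) + Y(94)) = 1/((-20)**2*(3 - 20) + 94) = 1/(400*(-17) + 94) = 1/(-6800 + 94) = 1/(-6706) = -1/6706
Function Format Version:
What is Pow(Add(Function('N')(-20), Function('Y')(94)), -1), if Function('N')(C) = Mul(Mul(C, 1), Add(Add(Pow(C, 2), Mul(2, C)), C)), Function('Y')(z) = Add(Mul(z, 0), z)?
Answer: Rational(-1, 6706) ≈ -0.00014912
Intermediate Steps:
Function('Y')(z) = z (Function('Y')(z) = Add(0, z) = z)
Function('N')(C) = Mul(C, Add(Pow(C, 2), Mul(3, C)))
Pow(Add(Function('N')(-20), Function('Y')(94)), -1) = Pow(Add(Mul(Pow(-20, 2), Add(3, -20)), 94), -1) = Pow(Add(Mul(400, -17), 94), -1) = Pow(Add(-6800, 94), -1) = Pow(-6706, -1) = Rational(-1, 6706)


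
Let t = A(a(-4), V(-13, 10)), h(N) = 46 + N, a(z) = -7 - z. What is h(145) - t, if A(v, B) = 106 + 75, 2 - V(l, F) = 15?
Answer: 10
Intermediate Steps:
V(l, F) = -13 (V(l, F) = 2 - 1*15 = 2 - 15 = -13)
A(v, B) = 181
t = 181
h(145) - t = (46 + 145) - 1*181 = 191 - 181 = 10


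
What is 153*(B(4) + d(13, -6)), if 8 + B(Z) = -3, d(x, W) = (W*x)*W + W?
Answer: 69003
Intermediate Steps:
d(x, W) = W + x*W² (d(x, W) = x*W² + W = W + x*W²)
B(Z) = -11 (B(Z) = -8 - 3 = -11)
153*(B(4) + d(13, -6)) = 153*(-11 - 6*(1 - 6*13)) = 153*(-11 - 6*(1 - 78)) = 153*(-11 - 6*(-77)) = 153*(-11 + 462) = 153*451 = 69003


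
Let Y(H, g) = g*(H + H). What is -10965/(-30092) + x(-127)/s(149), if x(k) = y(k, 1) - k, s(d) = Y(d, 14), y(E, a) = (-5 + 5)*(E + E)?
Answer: 3097979/7846489 ≈ 0.39482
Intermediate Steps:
y(E, a) = 0 (y(E, a) = 0*(2*E) = 0)
Y(H, g) = 2*H*g (Y(H, g) = g*(2*H) = 2*H*g)
s(d) = 28*d (s(d) = 2*d*14 = 28*d)
x(k) = -k (x(k) = 0 - k = -k)
-10965/(-30092) + x(-127)/s(149) = -10965/(-30092) + (-1*(-127))/((28*149)) = -10965*(-1/30092) + 127/4172 = 10965/30092 + 127*(1/4172) = 10965/30092 + 127/4172 = 3097979/7846489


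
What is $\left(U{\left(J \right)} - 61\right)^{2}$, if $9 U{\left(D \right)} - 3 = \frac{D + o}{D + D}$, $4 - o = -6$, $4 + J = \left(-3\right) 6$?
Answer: $\frac{444889}{121} \approx 3676.8$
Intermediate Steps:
$J = -22$ ($J = -4 - 18 = -22$)
$o = 10$ ($o = 4 - -6 = 4 + 6 = 10$)
$U{\left(D \right)} = \frac{1}{3} + \frac{10 + D}{18 D}$ ($U{\left(D \right)} = \frac{1}{3} + \frac{\left(D + 10\right) \frac{1}{D + D}}{9} = \frac{1}{3} + \frac{\left(10 + D\right) \frac{1}{2 D}}{9} = \frac{1}{3} + \frac{\frac{1}{2} \frac{1}{D} \left(10 + D\right)}{9} = \frac{1}{3} + \frac{10 + D}{18 D}$)
$\left(U{\left(J \right)} - 61\right)^{2} = \left(\frac{10 + 7 \left(-22\right)}{18 \left(-22\right)} - 61\right)^{2} = \left(\frac{1}{18} \left(- \frac{1}{22}\right) \left(10 - 154\right) - 61\right)^{2} = \left(\frac{1}{18} \left(- \frac{1}{22}\right) \left(-144\right) - 61\right)^{2} = \left(\frac{4}{11} - 61\right)^{2} = \left(- \frac{667}{11}\right)^{2} = \frac{444889}{121}$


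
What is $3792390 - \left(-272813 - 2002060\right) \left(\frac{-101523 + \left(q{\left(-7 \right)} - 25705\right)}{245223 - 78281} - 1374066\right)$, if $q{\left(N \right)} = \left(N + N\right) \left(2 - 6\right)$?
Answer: $- \frac{260915620393926966}{83471} \approx -3.1258 \cdot 10^{12}$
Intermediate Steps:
$q{\left(N \right)} = - 8 N$ ($q{\left(N \right)} = 2 N \left(-4\right) = - 8 N$)
$3792390 - \left(-272813 - 2002060\right) \left(\frac{-101523 + \left(q{\left(-7 \right)} - 25705\right)}{245223 - 78281} - 1374066\right) = 3792390 - \left(-272813 - 2002060\right) \left(\frac{-101523 - 25649}{245223 - 78281} - 1374066\right) = 3792390 - - 2274873 \left(\frac{-101523 + \left(56 - 25705\right)}{166942} - 1374066\right) = 3792390 - - 2274873 \left(\left(-101523 - 25649\right) \frac{1}{166942} - 1374066\right) = 3792390 - - 2274873 \left(\left(-127172\right) \frac{1}{166942} - 1374066\right) = 3792390 - - 2274873 \left(- \frac{63586}{83471} - 1374066\right) = 3792390 - \left(-2274873\right) \left(- \frac{114694726672}{83471}\right) = 3792390 - \frac{260915936948512656}{83471} = - \frac{260915620393926966}{83471}$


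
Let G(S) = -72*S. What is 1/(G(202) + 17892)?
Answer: 1/3348 ≈ 0.00029869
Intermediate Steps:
1/(G(202) + 17892) = 1/(-72*202 + 17892) = 1/(-14544 + 17892) = 1/3348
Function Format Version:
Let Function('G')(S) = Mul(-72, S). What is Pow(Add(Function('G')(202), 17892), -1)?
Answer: Rational(1, 3348) ≈ 0.00029869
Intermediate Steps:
Pow(Add(Function('G')(202), 17892), -1) = Pow(Add(Mul(-72, 202), 17892), -1) = Pow(Add(-14544, 17892), -1) = Pow(3348, -1) = Rational(1, 3348)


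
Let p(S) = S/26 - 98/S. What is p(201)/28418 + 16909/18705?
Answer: 279100595753/308658412660 ≈ 0.90424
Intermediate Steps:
p(S) = -98/S + S/26 (p(S) = S*(1/26) - 98/S = S/26 - 98/S = -98/S + S/26)
p(201)/28418 + 16909/18705 = (-98/201 + (1/26)*201)/28418 + 16909/18705 = (-98*1/201 + 201/26)*(1/28418) + 16909*(1/18705) = (-98/201 + 201/26)*(1/28418) + 16909/18705 = (37853/5226)*(1/28418) + 16909/18705 = 37853/148512468 + 16909/18705 = 279100595753/308658412660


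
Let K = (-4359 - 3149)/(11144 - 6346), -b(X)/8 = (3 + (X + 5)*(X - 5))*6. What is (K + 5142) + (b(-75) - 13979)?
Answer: -666400373/2399 ≈ -2.7778e+5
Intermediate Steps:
b(X) = -144 - 48*(-5 + X)*(5 + X) (b(X) = -8*(3 + (X + 5)*(X - 5))*6 = -8*(3 + (5 + X)*(-5 + X))*6 = -8*(3 + (-5 + X)*(5 + X))*6 = -8*(18 + 6*(-5 + X)*(5 + X)) = -144 - 48*(-5 + X)*(5 + X))
K = -3754/2399 (K = -7508/4798 = -7508*1/4798 = -3754/2399 ≈ -1.5648)
(K + 5142) + (b(-75) - 13979) = (-3754/2399 + 5142) + ((1056 - 48*(-75)²) - 13979) = 12331904/2399 + ((1056 - 48*5625) - 13979) = 12331904/2399 + ((1056 - 270000) - 13979) = 12331904/2399 + (-268944 - 13979) = 12331904/2399 - 282923 = -666400373/2399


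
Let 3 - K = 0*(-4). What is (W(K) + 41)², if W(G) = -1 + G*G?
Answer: 2401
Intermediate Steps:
K = 3 (K = 3 - 0*(-4) = 3 - 1*0 = 3 + 0 = 3)
W(G) = -1 + G²
(W(K) + 41)² = ((-1 + 3²) + 41)² = ((-1 + 9) + 41)² = (8 + 41)² = 49² = 2401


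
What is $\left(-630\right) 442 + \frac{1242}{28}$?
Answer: $- \frac{3897819}{14} \approx -2.7842 \cdot 10^{5}$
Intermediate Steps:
$\left(-630\right) 442 + \frac{1242}{28} = -278460 + 1242 \cdot \frac{1}{28} = -278460 + \frac{621}{14} = - \frac{3897819}{14}$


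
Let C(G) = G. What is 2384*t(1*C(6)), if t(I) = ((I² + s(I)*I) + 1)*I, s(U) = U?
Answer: 1044192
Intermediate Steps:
t(I) = I*(1 + 2*I²) (t(I) = ((I² + I*I) + 1)*I = ((I² + I²) + 1)*I = (2*I² + 1)*I = (1 + 2*I²)*I = I*(1 + 2*I²))
2384*t(1*C(6)) = 2384*(1*6 + 2*(1*6)³) = 2384*(6 + 2*6³) = 2384*(6 + 2*216) = 2384*(6 + 432) = 2384*438 = 1044192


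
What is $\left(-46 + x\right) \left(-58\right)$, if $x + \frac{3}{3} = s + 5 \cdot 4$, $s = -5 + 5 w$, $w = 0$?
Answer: $1856$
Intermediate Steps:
$s = -5$ ($s = -5 + 5 \cdot 0 = -5 + 0 = -5$)
$x = 14$ ($x = -1 + \left(-5 + 5 \cdot 4\right) = -1 + \left(-5 + 20\right) = -1 + 15 = 14$)
$\left(-46 + x\right) \left(-58\right) = \left(-46 + 14\right) \left(-58\right) = \left(-32\right) \left(-58\right) = 1856$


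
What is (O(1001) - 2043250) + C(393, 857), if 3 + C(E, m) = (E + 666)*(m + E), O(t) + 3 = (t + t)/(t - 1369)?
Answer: -132390105/184 ≈ -7.1951e+5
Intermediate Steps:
O(t) = -3 + 2*t/(-1369 + t) (O(t) = -3 + (t + t)/(t - 1369) = -3 + (2*t)/(-1369 + t) = -3 + 2*t/(-1369 + t))
C(E, m) = -3 + (666 + E)*(E + m) (C(E, m) = -3 + (E + 666)*(m + E) = -3 + (666 + E)*(E + m))
(O(1001) - 2043250) + C(393, 857) = ((4107 - 1*1001)/(-1369 + 1001) - 2043250) + (-3 + 393**2 + 666*393 + 666*857 + 393*857) = ((4107 - 1001)/(-368) - 2043250) + (-3 + 154449 + 261738 + 570762 + 336801) = (-1/368*3106 - 2043250) + 1323747 = (-1553/184 - 2043250) + 1323747 = -375959553/184 + 1323747 = -132390105/184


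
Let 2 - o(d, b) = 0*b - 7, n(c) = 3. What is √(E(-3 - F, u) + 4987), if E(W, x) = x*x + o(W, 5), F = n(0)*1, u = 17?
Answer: √5285 ≈ 72.698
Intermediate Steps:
o(d, b) = 9 (o(d, b) = 2 - (0*b - 7) = 2 - (0 - 7) = 2 - 1*(-7) = 2 + 7 = 9)
F = 3 (F = 3*1 = 3)
E(W, x) = 9 + x² (E(W, x) = x*x + 9 = x² + 9 = 9 + x²)
√(E(-3 - F, u) + 4987) = √((9 + 17²) + 4987) = √((9 + 289) + 4987) = √(298 + 4987) = √5285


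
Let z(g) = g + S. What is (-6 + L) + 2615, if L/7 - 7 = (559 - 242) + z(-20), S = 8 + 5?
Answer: 4828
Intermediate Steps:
S = 13
z(g) = 13 + g (z(g) = g + 13 = 13 + g)
L = 2219 (L = 49 + 7*((559 - 242) + (13 - 20)) = 49 + 7*(317 - 7) = 49 + 7*310 = 49 + 2170 = 2219)
(-6 + L) + 2615 = (-6 + 2219) + 2615 = 2213 + 2615 = 4828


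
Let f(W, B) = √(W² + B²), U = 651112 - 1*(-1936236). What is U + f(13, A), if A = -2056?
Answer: 2587348 + √4227305 ≈ 2.5894e+6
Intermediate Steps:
U = 2587348 (U = 651112 + 1936236 = 2587348)
f(W, B) = √(B² + W²)
U + f(13, A) = 2587348 + √((-2056)² + 13²) = 2587348 + √(4227136 + 169) = 2587348 + √4227305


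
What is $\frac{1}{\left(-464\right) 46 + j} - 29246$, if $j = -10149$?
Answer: $- \frac{921044279}{31493} \approx -29246.0$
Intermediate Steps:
$\frac{1}{\left(-464\right) 46 + j} - 29246 = \frac{1}{\left(-464\right) 46 - 10149} - 29246 = \frac{1}{-21344 - 10149} - 29246 = \frac{1}{-31493} - 29246 = - \frac{1}{31493} - 29246 = - \frac{921044279}{31493}$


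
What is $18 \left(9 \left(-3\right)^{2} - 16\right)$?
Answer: $1170$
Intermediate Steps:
$18 \left(9 \left(-3\right)^{2} - 16\right) = 18 \left(9 \cdot 9 - 16\right) = 18 \left(81 - 16\right) = 18 \cdot 65 = 1170$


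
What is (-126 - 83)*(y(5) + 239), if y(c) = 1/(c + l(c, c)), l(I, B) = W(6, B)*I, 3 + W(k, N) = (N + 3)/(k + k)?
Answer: -998393/20 ≈ -49920.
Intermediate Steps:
W(k, N) = -3 + (3 + N)/(2*k) (W(k, N) = -3 + (N + 3)/(k + k) = -3 + (3 + N)/((2*k)) = -3 + (3 + N)*(1/(2*k)) = -3 + (3 + N)/(2*k))
l(I, B) = I*(-11/4 + B/12) (l(I, B) = ((1/2)*(3 + B - 6*6)/6)*I = ((1/2)*(1/6)*(3 + B - 36))*I = ((1/2)*(1/6)*(-33 + B))*I = (-11/4 + B/12)*I = I*(-11/4 + B/12))
y(c) = 1/(c + c*(-33 + c)/12)
(-126 - 83)*(y(5) + 239) = (-126 - 83)*(12/(5*(-21 + 5)) + 239) = -209*(12*(1/5)/(-16) + 239) = -209*(12*(1/5)*(-1/16) + 239) = -209*(-3/20 + 239) = -209*4777/20 = -998393/20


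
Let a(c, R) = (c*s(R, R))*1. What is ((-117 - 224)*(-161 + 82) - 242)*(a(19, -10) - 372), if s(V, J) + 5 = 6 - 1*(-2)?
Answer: -8409555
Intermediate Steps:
s(V, J) = 3 (s(V, J) = -5 + (6 - 1*(-2)) = -5 + (6 + 2) = -5 + 8 = 3)
a(c, R) = 3*c (a(c, R) = (c*3)*1 = (3*c)*1 = 3*c)
((-117 - 224)*(-161 + 82) - 242)*(a(19, -10) - 372) = ((-117 - 224)*(-161 + 82) - 242)*(3*19 - 372) = (-341*(-79) - 242)*(57 - 372) = (26939 - 242)*(-315) = 26697*(-315) = -8409555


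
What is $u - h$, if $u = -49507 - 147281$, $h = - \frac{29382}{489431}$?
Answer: $- \frac{96314118246}{489431} \approx -1.9679 \cdot 10^{5}$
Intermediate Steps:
$h = - \frac{29382}{489431}$ ($h = \left(-29382\right) \frac{1}{489431} = - \frac{29382}{489431} \approx -0.060033$)
$u = -196788$ ($u = -49507 - 147281 = -196788$)
$u - h = -196788 - - \frac{29382}{489431} = -196788 + \frac{29382}{489431} = - \frac{96314118246}{489431}$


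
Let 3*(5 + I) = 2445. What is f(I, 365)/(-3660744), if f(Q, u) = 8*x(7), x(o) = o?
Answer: -7/457593 ≈ -1.5297e-5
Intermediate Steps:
I = 810 (I = -5 + (⅓)*2445 = -5 + 815 = 810)
f(Q, u) = 56 (f(Q, u) = 8*7 = 56)
f(I, 365)/(-3660744) = 56/(-3660744) = 56*(-1/3660744) = -7/457593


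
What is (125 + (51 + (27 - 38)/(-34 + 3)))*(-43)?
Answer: -235081/31 ≈ -7583.3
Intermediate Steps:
(125 + (51 + (27 - 38)/(-34 + 3)))*(-43) = (125 + (51 - 11/(-31)))*(-43) = (125 + (51 - 11*(-1/31)))*(-43) = (125 + (51 + 11/31))*(-43) = (125 + 1592/31)*(-43) = (5467/31)*(-43) = -235081/31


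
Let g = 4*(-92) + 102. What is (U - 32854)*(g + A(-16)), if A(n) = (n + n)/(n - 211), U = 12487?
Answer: 1229148450/227 ≈ 5.4148e+6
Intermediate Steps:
A(n) = 2*n/(-211 + n) (A(n) = (2*n)/(-211 + n) = 2*n/(-211 + n))
g = -266 (g = -368 + 102 = -266)
(U - 32854)*(g + A(-16)) = (12487 - 32854)*(-266 + 2*(-16)/(-211 - 16)) = -20367*(-266 + 2*(-16)/(-227)) = -20367*(-266 + 2*(-16)*(-1/227)) = -20367*(-266 + 32/227) = -20367*(-60350/227) = 1229148450/227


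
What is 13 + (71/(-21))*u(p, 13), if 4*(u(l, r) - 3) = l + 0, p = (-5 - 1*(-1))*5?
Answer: 415/21 ≈ 19.762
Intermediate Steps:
p = -20 (p = (-5 + 1)*5 = -4*5 = -20)
u(l, r) = 3 + l/4 (u(l, r) = 3 + (l + 0)/4 = 3 + l/4)
13 + (71/(-21))*u(p, 13) = 13 + (71/(-21))*(3 + (1/4)*(-20)) = 13 + (71*(-1/21))*(3 - 5) = 13 - 71/21*(-2) = 13 + 142/21 = 415/21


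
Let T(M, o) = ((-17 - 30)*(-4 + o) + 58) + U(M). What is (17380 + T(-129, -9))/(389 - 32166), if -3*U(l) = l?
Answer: -18092/31777 ≈ -0.56934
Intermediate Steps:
U(l) = -l/3
T(M, o) = 246 - 47*o - M/3 (T(M, o) = ((-17 - 30)*(-4 + o) + 58) - M/3 = (-47*(-4 + o) + 58) - M/3 = ((188 - 47*o) + 58) - M/3 = (246 - 47*o) - M/3 = 246 - 47*o - M/3)
(17380 + T(-129, -9))/(389 - 32166) = (17380 + (246 - 47*(-9) - ⅓*(-129)))/(389 - 32166) = (17380 + (246 + 423 + 43))/(-31777) = (17380 + 712)*(-1/31777) = 18092*(-1/31777) = -18092/31777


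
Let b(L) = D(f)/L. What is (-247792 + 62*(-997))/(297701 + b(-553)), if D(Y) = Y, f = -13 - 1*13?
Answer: -171212118/164628679 ≈ -1.0400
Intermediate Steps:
f = -26 (f = -13 - 13 = -26)
b(L) = -26/L
(-247792 + 62*(-997))/(297701 + b(-553)) = (-247792 + 62*(-997))/(297701 - 26/(-553)) = (-247792 - 61814)/(297701 - 26*(-1/553)) = -309606/(297701 + 26/553) = -309606/164628679/553 = -309606*553/164628679 = -171212118/164628679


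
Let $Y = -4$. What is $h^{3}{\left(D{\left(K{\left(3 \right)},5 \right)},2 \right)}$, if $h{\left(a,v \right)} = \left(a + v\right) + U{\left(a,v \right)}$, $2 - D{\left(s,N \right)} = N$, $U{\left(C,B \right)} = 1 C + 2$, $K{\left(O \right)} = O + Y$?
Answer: $-8$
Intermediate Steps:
$K{\left(O \right)} = -4 + O$ ($K{\left(O \right)} = O - 4 = -4 + O$)
$U{\left(C,B \right)} = 2 + C$ ($U{\left(C,B \right)} = C + 2 = 2 + C$)
$D{\left(s,N \right)} = 2 - N$
$h{\left(a,v \right)} = 2 + v + 2 a$ ($h{\left(a,v \right)} = \left(a + v\right) + \left(2 + a\right) = 2 + v + 2 a$)
$h^{3}{\left(D{\left(K{\left(3 \right)},5 \right)},2 \right)} = \left(2 + 2 + 2 \left(2 - 5\right)\right)^{3} = \left(2 + 2 + 2 \left(-3\right)\right)^{3} = \left(2 + 2 - 6\right)^{3} = \left(-2\right)^{3} = -8$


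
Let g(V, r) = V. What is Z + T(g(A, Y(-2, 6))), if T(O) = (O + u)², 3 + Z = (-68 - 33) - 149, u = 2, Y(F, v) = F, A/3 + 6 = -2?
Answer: 231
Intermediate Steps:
A = -24 (A = -18 + 3*(-2) = -18 - 6 = -24)
Z = -253 (Z = -3 + ((-68 - 33) - 149) = -3 + (-101 - 149) = -3 - 250 = -253)
T(O) = (2 + O)² (T(O) = (O + 2)² = (2 + O)²)
Z + T(g(A, Y(-2, 6))) = -253 + (2 - 24)² = -253 + (-22)² = -253 + 484 = 231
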